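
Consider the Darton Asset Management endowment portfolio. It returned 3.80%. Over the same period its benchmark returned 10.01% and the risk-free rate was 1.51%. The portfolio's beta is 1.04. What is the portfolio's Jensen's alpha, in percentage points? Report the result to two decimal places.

CAPM expected return = Rf + β(Rm − Rf) = 1.51% + 1.04 × (10.01% − 1.51%) = 1.51 + 1.04 × 8.50 = 10.3500%
Jensen's α = Rp − E[R] = 3.80% − 10.3500% = -6.5500

-6.55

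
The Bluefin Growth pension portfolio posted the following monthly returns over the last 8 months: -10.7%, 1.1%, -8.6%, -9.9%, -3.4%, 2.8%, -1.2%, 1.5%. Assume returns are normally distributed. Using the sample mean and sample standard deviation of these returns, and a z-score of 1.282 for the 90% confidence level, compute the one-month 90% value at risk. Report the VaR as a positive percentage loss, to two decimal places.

10.57

μ = (-10.7 + 1.1 − 8.6 − 9.9 − 3.4 + 2.8 − 1.2 + 1.5) / 8 = -28.40 / 8 = -3.5500%
Sample σ = √[Σ(r − μ)² / 7] = √[209.9400 / 7] = √29.9914 = 5.4764%
VaR = −(μ − z·σ) = −(-3.5500 − 1.282 × 5.4764) = −(-10.5707) = 10.5707%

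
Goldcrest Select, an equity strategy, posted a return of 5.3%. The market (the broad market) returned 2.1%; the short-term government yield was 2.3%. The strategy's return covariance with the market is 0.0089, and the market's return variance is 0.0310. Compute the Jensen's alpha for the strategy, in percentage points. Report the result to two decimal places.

β = Cov / Var = 0.0089 / 0.0310 = 0.2871
E[R] = Rf + β(Rm − Rf) = 2.3% + 0.2871 × (2.1% − 2.3%) = 2.2426%
α = Rp − E[R] = 5.3% − 2.2426% = 3.0574

3.06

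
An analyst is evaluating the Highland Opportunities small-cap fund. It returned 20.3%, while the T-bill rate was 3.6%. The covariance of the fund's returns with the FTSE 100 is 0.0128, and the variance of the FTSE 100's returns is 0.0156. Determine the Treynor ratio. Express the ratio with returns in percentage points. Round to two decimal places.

β = Cov / Var = 0.0128 / 0.0156 = 0.8205
Treynor = (Rp − Rf) / β = (20.3% − 3.6%) / 0.8205 = 16.70 / 0.8205 = 20.3534

20.35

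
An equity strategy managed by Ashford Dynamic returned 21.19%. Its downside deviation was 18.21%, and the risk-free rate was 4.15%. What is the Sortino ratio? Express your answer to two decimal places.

0.94

Sortino = (Rp − Rf) / σd = (21.19% − 4.15%) / 18.21% = 17.04% / 18.21% = 0.9357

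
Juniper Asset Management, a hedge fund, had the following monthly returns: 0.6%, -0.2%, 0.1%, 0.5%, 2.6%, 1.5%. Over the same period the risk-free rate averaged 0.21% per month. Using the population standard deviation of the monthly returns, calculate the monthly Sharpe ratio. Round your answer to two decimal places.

r̄ = (0.6 − 0.2 + 0.1 + 0.5 + 2.6 + 1.5) / 6 = 0.8500%
Σ(r − r̄)² = 5.3350; population σ = √(5.3350/6) = 0.9430%
Sharpe = (r̄ − rf) / σ = (0.8500 − 0.21) / 0.9430 = 0.6400 / 0.9430 = 0.6787

0.68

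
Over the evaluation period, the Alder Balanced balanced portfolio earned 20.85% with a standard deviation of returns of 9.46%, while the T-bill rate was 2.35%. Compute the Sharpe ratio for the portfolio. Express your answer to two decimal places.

1.96

Sharpe = (Rp − Rf) / σp = (20.85% − 2.35%) / 9.46% = 18.50% / 9.46% = 1.9556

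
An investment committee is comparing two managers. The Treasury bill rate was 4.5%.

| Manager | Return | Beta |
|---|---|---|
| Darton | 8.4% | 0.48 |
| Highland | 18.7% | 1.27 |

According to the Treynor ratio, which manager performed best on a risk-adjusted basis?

Highland

Darton: Treynor = (8.4% − 4.5%) / 0.48 = 8.125
Highland: Treynor = (18.7% − 4.5%) / 1.27 = 11.181
Highest: Highland (11.181).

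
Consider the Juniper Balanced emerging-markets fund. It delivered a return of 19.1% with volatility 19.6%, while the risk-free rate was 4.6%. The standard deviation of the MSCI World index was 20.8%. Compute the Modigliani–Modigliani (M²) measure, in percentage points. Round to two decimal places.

Sharpe = (Rp − Rf) / σp = (19.1% − 4.6%) / 19.6% = 0.7398
M² = Rf + Sharpe × σm = 4.6% + 0.7398 × 20.8% = 19.9878%

19.99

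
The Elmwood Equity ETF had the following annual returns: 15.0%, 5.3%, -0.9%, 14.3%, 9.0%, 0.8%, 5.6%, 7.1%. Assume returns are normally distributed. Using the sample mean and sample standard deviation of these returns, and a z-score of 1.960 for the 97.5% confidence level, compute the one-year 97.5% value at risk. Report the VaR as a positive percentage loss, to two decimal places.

r̄ = (15 + 5.3 − 0.9 + 14.3 + 9 + 0.8 + 5.6 + 7.1) / 8 = 7.0250%
Sample σ = √[Σ(r − r̄)² / 7] = √[226.9950 / 7] = √32.4279 = 5.6946%
VaR = −(r̄ − z·σ) = −(7.0250 − 1.960 × 5.6946) = −(-4.1364) = 4.1364%

4.14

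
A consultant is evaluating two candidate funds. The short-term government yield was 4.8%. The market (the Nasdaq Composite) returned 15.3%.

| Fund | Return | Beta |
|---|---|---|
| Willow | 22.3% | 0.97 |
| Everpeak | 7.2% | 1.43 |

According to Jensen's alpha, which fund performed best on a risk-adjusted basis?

Willow

Willow: α = 22.3% − [4.8% + 0.97 × (15.3% − 4.8%)] = 7.315
Everpeak: α = 7.2% − [4.8% + 1.43 × (15.3% − 4.8%)] = -12.615
Highest: Willow (7.315).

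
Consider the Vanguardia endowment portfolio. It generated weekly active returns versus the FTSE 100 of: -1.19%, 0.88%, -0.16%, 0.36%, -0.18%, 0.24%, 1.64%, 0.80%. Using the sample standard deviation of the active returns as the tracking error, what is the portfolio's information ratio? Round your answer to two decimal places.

0.35

μ = (-1.19 + 0.88 − 0.16 + 0.36 − 0.18 + 0.24 + 1.64 + 0.8) / 8 = 0.2988%
Sample σ = √[Σ(r − μ)² / 7] = √[5.0513 / 7] = √0.7216 = 0.8495%
IR = μ / tracking error = 0.2988 / 0.8495 = 0.3517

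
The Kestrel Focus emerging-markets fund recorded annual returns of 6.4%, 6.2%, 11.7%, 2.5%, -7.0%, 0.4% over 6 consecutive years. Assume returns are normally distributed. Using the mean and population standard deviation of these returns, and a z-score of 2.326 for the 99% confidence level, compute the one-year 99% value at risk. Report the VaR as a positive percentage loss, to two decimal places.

r̄ = (6.4 + 6.2 + 11.7 + 2.5 − 7 + 0.4) / 6 = 3.3667%
Population std dev = √[203.6933 / 6] = 5.8266%
VaR = −(r̄ − z·σ) = −(3.3667 − 2.326 × 5.8266) = −(-10.1860) = 10.1860%

10.19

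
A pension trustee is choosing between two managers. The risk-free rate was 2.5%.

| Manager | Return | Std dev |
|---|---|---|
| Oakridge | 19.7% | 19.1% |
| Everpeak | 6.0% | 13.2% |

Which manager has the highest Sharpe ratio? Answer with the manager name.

Oakridge: Sharpe ratio = (19.7% − 2.5%) / 19.1% = 0.901
Everpeak: Sharpe ratio = (6.0% − 2.5%) / 13.2% = 0.265
Highest: Oakridge (0.901).

Oakridge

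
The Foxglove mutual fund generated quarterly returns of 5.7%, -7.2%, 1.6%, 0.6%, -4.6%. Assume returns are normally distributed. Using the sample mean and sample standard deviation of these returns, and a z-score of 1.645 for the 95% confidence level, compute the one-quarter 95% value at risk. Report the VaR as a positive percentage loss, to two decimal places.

9.22

Mean return r̄ = -3.90 / 5 = -0.7800%
Σ(r − r̄)² = 105.3680; sample σ = √(105.3680/4) = 5.1324%
VaR = −(r̄ − z·σ) = −(-0.7800 − 1.645 × 5.1324) = −(-9.2228) = 9.2228%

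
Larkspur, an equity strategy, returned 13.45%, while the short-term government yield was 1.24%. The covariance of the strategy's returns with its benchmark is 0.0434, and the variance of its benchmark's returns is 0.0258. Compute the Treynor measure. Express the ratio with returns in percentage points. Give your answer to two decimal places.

7.26

β = Cov / Var = 0.0434 / 0.0258 = 1.6822
Treynor = (Rp − Rf) / β = (13.45% − 1.24%) / 1.6822 = 12.21 / 1.6822 = 7.2584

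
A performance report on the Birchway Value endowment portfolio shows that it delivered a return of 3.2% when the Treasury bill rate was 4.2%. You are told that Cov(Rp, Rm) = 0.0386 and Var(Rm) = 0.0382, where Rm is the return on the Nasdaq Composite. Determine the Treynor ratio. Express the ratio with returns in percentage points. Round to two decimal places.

β = Cov / Var = 0.0386 / 0.0382 = 1.0105
Treynor = (Rp − Rf) / β = (3.2% − 4.2%) / 1.0105 = -1.00 / 1.0105 = -0.9896

-0.99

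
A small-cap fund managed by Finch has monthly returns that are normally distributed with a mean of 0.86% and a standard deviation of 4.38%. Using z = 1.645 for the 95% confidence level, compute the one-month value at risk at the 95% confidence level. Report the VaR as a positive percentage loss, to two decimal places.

6.35

VaR (as % loss) = −(μ − z·σ) = −(0.86% − 1.645 × 4.38%) = −(-6.3451%) = 6.3451%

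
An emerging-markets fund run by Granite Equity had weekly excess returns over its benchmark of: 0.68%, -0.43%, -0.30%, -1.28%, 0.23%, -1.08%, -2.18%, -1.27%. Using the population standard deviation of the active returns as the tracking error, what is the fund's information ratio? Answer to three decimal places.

r̄ = (0.68 − 0.43 − 0.3 − 1.28 + 0.23 − 1.08 − 2.18 − 1.27) / 8 = -5.630 / 8 = -0.7038%
Population std dev = √[5.9982 / 8] = 0.8659%
IR = r̄ / tracking error = -0.7038 / 0.8659 = -0.8128

-0.813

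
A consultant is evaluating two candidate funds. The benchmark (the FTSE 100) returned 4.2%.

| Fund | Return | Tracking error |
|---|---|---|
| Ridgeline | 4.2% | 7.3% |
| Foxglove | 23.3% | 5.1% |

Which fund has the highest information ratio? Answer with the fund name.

Foxglove

Ridgeline: IR = (4.2% − 4.2%) / 7.3% = 0.000
Foxglove: IR = (23.3% − 4.2%) / 5.1% = 3.745
Highest: Foxglove (3.745).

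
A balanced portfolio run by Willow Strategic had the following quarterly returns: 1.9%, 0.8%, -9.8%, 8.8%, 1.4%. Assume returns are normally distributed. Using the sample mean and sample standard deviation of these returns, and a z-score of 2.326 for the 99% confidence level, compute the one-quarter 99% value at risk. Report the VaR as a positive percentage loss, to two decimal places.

14.89

Mean return r̄ = 3.10 / 5 = 0.6200%
Σ(r − r̄)² = (1.9 − 0.6200)² + (0.8 − 0.6200)² + (-9.8 − 0.6200)² + … = 177.7680
sample σ = √(177.7680 / 4) = √44.4420 = 6.6665%
VaR = −(r̄ − z·σ) = −(0.6200 − 2.326 × 6.6665) = −(-14.8863) = 14.8863%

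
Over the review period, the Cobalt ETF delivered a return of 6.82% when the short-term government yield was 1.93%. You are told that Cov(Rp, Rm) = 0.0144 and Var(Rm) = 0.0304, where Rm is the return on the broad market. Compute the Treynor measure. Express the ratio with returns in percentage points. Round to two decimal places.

β = Cov / Var = 0.0144 / 0.0304 = 0.4737
Treynor = (Rp − Rf) / β = (6.82% − 1.93%) / 0.4737 = 4.89 / 0.4737 = 10.3230

10.32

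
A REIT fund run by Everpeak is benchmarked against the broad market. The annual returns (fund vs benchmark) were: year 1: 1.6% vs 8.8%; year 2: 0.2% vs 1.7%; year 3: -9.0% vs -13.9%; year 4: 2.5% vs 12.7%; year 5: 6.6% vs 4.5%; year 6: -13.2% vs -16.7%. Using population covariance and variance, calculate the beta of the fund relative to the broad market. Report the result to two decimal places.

0.57

r̄p = -1.8833%,  r̄m = -0.4833%
Cov = Σ(rp − r̄p)(rm − r̄m) / 6 = 69.3247
Var(rm) = Σ(rm − r̄m)² / 6 = 122.0947
β = Cov / Var = 69.3247 / 122.0947 = 0.5678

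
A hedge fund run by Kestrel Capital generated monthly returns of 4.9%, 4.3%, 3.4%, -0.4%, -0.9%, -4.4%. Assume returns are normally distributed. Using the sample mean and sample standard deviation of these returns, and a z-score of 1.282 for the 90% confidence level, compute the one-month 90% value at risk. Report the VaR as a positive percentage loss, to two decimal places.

r̄ = (4.9 + 4.3 + 3.4 − 0.4 − 0.9 − 4.4) / 6 = 1.1500%
Σ(r − r̄)² = 66.4550; sample σ = √(66.4550/5) = 3.6457%
VaR = −(r̄ − z·σ) = −(1.1500 − 1.282 × 3.6457) = −(-3.5238) = 3.5238%

3.52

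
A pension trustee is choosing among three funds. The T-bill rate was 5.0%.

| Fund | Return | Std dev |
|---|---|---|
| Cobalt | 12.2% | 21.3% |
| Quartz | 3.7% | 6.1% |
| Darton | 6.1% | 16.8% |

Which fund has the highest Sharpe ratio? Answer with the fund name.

Cobalt: Sharpe ratio = (12.2% − 5.0%) / 21.3% = 0.338
Quartz: Sharpe ratio = (3.7% − 5.0%) / 6.1% = -0.213
Darton: Sharpe ratio = (6.1% − 5.0%) / 16.8% = 0.065
Highest: Cobalt (0.338).

Cobalt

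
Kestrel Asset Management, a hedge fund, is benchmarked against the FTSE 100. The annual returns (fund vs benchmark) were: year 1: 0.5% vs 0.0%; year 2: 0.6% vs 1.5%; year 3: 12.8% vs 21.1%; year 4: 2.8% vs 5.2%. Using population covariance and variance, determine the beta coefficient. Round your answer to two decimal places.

0.60

r̄p = 4.1750%,  r̄m = 6.9500%
Cov = Σ(rp − r̄p)(rm − r̄m) / 4 = 42.3688
Var(rm) = Σ(rm − r̄m)² / 4 = 70.3225
β = Cov / Var = 42.3688 / 70.3225 = 0.6025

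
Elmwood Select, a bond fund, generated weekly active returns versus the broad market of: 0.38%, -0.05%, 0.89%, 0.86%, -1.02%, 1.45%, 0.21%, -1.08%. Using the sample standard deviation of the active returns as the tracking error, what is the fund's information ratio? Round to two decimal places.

0.23

Mean return μ = 1.640 / 8 = 0.2050%
Σ(r − μ)² = 5.6958; sample σ = √(5.6958/7) = 0.9020%
IR = μ / tracking error = 0.2050 / 0.9020 = 0.2273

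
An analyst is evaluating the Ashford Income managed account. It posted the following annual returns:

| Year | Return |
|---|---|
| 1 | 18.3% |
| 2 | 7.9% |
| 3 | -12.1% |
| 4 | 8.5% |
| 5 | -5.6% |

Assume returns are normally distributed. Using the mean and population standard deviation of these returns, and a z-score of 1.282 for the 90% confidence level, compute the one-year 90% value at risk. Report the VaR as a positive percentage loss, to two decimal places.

10.52

r̄ = (18.3 + 7.9 − 12.1 + 8.5 − 5.6) / 5 = 3.4000%
Population std dev = √[589.5200 / 5] = 10.8584%
VaR = −(r̄ − z·σ) = −(3.4000 − 1.282 × 10.8584) = −(-10.5205) = 10.5205%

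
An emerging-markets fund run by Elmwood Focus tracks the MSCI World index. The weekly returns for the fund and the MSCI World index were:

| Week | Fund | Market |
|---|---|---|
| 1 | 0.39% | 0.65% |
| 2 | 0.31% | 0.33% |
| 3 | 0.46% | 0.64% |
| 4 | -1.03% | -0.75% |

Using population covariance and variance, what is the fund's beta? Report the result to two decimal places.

1.06

r̄p = 0.0325%,  r̄m = 0.2175%
Cov = Σ(rp − r̄p)(rm − r̄m) / 4 = 0.3486
Var(rm) = Σ(rm − r̄m)² / 4 = 0.3286
β = Cov / Var = 0.3486 / 0.3286 = 1.0609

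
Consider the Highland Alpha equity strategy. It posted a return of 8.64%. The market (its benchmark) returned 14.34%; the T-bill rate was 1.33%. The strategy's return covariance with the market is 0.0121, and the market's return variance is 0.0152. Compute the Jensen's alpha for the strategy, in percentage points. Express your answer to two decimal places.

-3.05

β = Cov / Var = 0.0121 / 0.0152 = 0.7961
E[R] = Rf + β(Rm − Rf) = 1.33% + 0.7961 × (14.34% − 1.33%) = 11.6873%
α = Rp − E[R] = 8.64% − 11.6873% = -3.0473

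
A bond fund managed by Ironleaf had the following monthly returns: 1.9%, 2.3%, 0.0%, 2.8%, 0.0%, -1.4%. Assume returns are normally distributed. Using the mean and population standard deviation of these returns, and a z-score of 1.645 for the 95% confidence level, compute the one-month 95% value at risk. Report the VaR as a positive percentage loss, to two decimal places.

r̄ = (1.9 + 2.3 + 0 + 2.8 + 0 − 1.4) / 6 = 5.60 / 6 = 0.9333%
Population σ = √[Σ(r − r̄)² / 6] = √[13.4733 / 6] = √2.2456 = 1.4985%
VaR = −(r̄ − z·σ) = −(0.9333 − 1.645 × 1.4985) = −(-1.5317) = 1.5317%

1.53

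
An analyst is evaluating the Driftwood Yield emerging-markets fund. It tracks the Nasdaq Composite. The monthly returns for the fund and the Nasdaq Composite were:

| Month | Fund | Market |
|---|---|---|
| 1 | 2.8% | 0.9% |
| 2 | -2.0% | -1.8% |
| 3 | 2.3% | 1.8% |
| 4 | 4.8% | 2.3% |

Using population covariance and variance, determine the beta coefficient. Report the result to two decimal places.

r̄p = 1.9750%,  r̄m = 0.8000%
Cov = Σ(rp − r̄p)(rm − r̄m) / 4 = 3.7450
Var(rm) = Σ(rm − r̄m)² / 4 = 2.5050
β = Cov / Var = 3.7450 / 2.5050 = 1.4950

1.50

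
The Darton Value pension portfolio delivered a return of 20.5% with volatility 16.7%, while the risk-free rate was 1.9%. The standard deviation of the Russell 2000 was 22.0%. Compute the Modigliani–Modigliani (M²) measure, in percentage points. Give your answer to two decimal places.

Sharpe = (Rp − Rf) / σp = (20.5% − 1.9%) / 16.7% = 1.1138
M² = Rf + Sharpe × σm = 1.9% + 1.1138 × 22.0% = 26.4036%

26.40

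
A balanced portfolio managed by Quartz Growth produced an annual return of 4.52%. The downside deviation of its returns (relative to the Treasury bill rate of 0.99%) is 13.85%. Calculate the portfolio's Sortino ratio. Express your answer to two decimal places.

Sortino = (Rp − Rf) / σd = (4.52% − 0.99%) / 13.85% = 3.53% / 13.85% = 0.2549

0.25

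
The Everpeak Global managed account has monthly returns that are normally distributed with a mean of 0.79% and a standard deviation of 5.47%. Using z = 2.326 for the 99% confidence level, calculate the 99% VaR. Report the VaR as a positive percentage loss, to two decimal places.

VaR (as % loss) = −(μ − z·σ) = −(0.79% − 2.326 × 5.47%) = −(-11.93322%) = 11.93322%

11.93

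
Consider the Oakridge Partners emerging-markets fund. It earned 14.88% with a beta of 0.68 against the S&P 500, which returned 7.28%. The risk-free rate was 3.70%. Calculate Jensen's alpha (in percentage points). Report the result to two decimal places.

CAPM expected return = Rf + β(Rm − Rf) = 3.70% + 0.68 × (7.28% − 3.70%) = 3.7 + 0.68 × 3.58 = 6.1344%
Jensen's α = Rp − E[R] = 14.88% − 6.1344% = 8.7456

8.75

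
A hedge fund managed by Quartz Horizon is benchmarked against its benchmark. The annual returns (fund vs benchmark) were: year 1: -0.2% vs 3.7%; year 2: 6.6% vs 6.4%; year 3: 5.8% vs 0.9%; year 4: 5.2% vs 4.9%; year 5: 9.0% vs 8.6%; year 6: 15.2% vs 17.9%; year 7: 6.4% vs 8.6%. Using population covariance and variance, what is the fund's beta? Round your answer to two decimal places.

r̄p = 6.8571%,  r̄m = 7.2857%
Cov = Σ(rp − r̄p)(rm − r̄m) / 7 = 18.1437
Var(rm) = Σ(rm − r̄m)² / 7 = 25.1755
β = Cov / Var = 18.1437 / 25.1755 = 0.7207

0.72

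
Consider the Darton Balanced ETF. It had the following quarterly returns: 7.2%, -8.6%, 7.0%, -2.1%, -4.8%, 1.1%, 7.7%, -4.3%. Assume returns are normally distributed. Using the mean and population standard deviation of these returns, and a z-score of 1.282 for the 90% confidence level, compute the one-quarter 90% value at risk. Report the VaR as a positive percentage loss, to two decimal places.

Mean return r̄ = 3.20 / 8 = 0.4000%
Population σ = √[Σ(r − r̄)² / 8] = √[279.9600 / 8] = √34.9950 = 5.9157%
VaR = −(r̄ − z·σ) = −(0.4000 − 1.282 × 5.9157) = −(-7.1839) = 7.1839%

7.18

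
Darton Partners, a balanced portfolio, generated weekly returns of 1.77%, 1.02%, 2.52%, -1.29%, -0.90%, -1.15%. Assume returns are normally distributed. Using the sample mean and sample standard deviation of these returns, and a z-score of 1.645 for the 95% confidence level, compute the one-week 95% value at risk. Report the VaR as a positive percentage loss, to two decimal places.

r̄ = (1.77 + 1.02 + 2.52 − 1.29 − 0.9 − 1.15) / 6 = 1.970 / 6 = 0.3283%
Σ(r − r̄)² = 13.6735; sample σ = √(13.6735/5) = 1.6537%
VaR = −(r̄ − z·σ) = −(0.3283 − 1.645 × 1.6537) = −(-2.3920) = 2.3920%

2.39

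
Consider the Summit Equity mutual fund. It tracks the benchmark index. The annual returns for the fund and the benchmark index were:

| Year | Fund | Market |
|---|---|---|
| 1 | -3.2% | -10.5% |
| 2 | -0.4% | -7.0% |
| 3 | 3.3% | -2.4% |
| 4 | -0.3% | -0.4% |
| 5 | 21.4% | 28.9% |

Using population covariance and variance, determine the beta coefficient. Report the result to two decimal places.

0.62

r̄p = 4.1600%,  r̄m = 1.7200%
Cov = Σ(rp − r̄p)(rm − r̄m) / 5 = 122.2568
Var(rm) = Σ(rm − r̄m)² / 5 = 197.1176
β = Cov / Var = 122.2568 / 197.1176 = 0.6202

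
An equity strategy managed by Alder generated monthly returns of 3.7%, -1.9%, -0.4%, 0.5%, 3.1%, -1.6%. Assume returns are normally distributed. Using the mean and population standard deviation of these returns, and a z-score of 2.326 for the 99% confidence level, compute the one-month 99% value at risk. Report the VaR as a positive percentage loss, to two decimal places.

Mean return μ = 3.40 / 6 = 0.5667%
Σ(r − μ)² = 27.9533; population σ = √(27.9533/6) = 2.1584%
VaR = −(μ − z·σ) = −(0.5667 − 2.326 × 2.1584) = −(-4.4537) = 4.4537%

4.45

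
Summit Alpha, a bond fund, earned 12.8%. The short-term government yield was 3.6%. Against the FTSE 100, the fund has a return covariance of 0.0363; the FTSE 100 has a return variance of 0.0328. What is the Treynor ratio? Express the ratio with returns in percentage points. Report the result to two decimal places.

8.31

β = Cov / Var = 0.0363 / 0.0328 = 1.1067
Treynor = (Rp − Rf) / β = (12.8% − 3.6%) / 1.1067 = 9.20 / 1.1067 = 8.3130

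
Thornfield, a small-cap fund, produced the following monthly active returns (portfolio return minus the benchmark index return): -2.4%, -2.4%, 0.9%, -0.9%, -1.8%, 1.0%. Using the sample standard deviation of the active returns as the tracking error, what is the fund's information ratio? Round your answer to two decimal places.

r̄ = (-2.4 − 2.4 + 0.9 − 0.9 − 1.8 + 1) / 6 = -0.9333%
Sample σ = √[Σ(r − r̄)² / 5] = √[12.1533 / 5] = √2.4307 = 1.5591%
IR = r̄ / tracking error = -0.9333 / 1.5591 = -0.5986

-0.60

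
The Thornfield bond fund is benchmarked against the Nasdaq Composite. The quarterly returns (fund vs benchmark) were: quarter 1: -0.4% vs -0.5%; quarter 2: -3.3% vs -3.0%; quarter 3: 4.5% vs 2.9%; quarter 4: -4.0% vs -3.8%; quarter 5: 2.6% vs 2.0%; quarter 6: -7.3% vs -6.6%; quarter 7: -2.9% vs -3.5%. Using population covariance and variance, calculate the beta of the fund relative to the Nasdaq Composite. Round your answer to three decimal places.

1.187

r̄p = -1.5429%,  r̄m = -1.7857%
Cov = Σ(rp − r̄p)(rm − r̄m) / 7 = 11.7992
Var(rm) = Σ(rm − r̄m)² / 7 = 9.9412
β = Cov / Var = 11.7992 / 9.9412 = 1.1869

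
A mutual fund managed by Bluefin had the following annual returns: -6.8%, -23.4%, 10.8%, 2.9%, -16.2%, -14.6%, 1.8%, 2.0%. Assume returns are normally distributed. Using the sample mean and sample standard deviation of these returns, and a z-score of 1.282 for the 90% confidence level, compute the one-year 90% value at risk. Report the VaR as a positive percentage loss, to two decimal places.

r̄ = (-6.8 − 23.4 + 10.8 + 2.9 − 16.2 − 14.6 + 1.8 + 2) / 8 = -5.4375%
Σ(r − r̄)² = (-6.8 − (-5.4375))² + (-23.4 − (-5.4375))² + (10.8 − (-5.4375))² + … = 965.1588
σ = √[965.1588 / 7] = 11.7422%
VaR = −(r̄ − z·σ) = −(-5.4375 − 1.282 × 11.7422) = −(-20.4910) = 20.4910%

20.49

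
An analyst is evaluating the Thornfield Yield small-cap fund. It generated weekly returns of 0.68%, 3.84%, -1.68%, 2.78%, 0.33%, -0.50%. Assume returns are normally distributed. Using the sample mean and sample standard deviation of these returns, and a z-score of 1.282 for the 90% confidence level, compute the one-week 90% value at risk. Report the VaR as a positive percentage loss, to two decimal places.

1.73

Mean return r̄ = 5.450 / 6 = 0.9083%
Sample std dev = √[21.1673 / 5] = 2.0575%
VaR = −(r̄ − z·σ) = −(0.9083 − 1.282 × 2.0575) = −(-1.7294) = 1.7294%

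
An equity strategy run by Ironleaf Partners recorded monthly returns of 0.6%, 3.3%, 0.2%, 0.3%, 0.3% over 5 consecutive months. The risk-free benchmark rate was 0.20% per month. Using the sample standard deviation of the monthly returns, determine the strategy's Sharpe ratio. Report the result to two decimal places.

0.56

r̄ = (0.6 + 3.3 + 0.2 + 0.3 + 0.3) / 5 = 4.70 / 5 = 0.9400%
Sample std dev = √[7.0520 / 4] = 1.3278%
Sharpe = (r̄ − rf) / σ = (0.9400 − 0.2) / 1.3278 = 0.7400 / 1.3278 = 0.5573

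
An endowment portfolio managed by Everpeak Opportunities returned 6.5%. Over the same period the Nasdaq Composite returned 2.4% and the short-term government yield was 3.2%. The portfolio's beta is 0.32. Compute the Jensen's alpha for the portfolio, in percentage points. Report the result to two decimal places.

CAPM expected return = Rf + β(Rm − Rf) = 3.2% + 0.32 × (2.4% − 3.2%) = 3.2 + 0.32 × -0.80 = 2.9440%
Jensen's α = Rp − E[R] = 6.5% − 2.9440% = 3.5560

3.56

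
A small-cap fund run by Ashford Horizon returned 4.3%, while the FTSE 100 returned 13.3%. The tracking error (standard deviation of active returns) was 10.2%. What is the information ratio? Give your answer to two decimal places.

-0.88

IR = (Rp − Rb) / TE = (4.3% − 13.3%) / 10.2% = -9.00% / 10.2% = -0.8824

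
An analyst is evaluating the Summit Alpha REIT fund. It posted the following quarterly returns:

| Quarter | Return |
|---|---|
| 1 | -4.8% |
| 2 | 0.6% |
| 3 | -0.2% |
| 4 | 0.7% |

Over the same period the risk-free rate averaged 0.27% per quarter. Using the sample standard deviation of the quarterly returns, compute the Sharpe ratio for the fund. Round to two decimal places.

-0.46

r̄ = (-4.8 + 0.6 − 0.2 + 0.7) / 4 = -0.9250%
Σ(r − r̄)² = 20.5075; sample σ = √(20.5075/3) = 2.6145%
Sharpe = (r̄ − rf) / σ = (-0.9250 − 0.27) / 2.6145 = -1.1950 / 2.6145 = -0.4571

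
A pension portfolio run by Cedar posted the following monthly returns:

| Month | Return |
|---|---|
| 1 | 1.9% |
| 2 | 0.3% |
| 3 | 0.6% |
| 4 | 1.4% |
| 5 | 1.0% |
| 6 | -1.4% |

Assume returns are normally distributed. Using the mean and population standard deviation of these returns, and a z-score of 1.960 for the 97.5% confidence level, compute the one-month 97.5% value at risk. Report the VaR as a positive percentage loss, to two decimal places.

μ = (1.9 + 0.3 + 0.6 + 1.4 + 1 − 1.4) / 6 = 0.6333%
Population std dev = √[6.5733 / 6] = 1.0467%
VaR = −(μ − z·σ) = −(0.6333 − 1.960 × 1.0467) = −(-1.4182) = 1.4182%

1.42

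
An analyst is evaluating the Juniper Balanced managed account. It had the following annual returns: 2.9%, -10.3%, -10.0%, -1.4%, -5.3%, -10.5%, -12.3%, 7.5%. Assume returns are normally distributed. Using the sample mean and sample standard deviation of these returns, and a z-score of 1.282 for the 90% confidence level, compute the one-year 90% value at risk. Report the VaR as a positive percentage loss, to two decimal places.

r̄ = (2.9 − 10.3 − 10 − 1.4 − 5.3 − 10.5 − 12.3 + 7.5) / 8 = -39.40 / 8 = -4.9250%
Σ(r − r̄)² = (2.9 − (-4.9250))² + (-10.3 − (-4.9250))² + … = 368.2950
sample σ = √(368.2950 / 7) = √52.6136 = 7.2535%
VaR = −(r̄ − z·σ) = −(-4.9250 − 1.282 × 7.2535) = −(-14.2240) = 14.2240%

14.22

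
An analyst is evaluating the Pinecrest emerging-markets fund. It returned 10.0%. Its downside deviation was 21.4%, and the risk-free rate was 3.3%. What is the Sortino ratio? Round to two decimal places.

0.31

Sortino = (Rp − Rf) / σd = (10.0% − 3.3%) / 21.4% = 6.70% / 21.4% = 0.3131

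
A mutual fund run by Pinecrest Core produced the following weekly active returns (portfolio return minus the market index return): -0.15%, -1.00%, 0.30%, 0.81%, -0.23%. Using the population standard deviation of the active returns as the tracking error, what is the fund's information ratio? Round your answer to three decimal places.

-0.090

r̄ = (-0.15 − 1 + 0.3 + 0.81 − 0.23) / 5 = -0.270 / 5 = -0.0540%
Σ(r − r̄)² = (-0.15 − (-0.0540))² + (-1 − (-0.0540))² + (0.3 − (-0.0540))² + … = 1.8069
population σ = √(1.8069 / 5) = √0.3614 = 0.6012%
IR = r̄ / tracking error = -0.0540 / 0.6012 = -0.0898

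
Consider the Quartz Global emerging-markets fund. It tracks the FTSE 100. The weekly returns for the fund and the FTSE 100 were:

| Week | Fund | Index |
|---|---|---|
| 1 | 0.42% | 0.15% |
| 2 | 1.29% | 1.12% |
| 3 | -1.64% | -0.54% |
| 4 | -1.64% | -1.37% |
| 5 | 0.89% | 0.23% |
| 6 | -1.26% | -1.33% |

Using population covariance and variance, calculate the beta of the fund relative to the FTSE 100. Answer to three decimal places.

r̄p = -0.3233%,  r̄m = -0.2900%
Cov = Σ(rp − r̄p)(rm − r̄m) / 6 = 0.9930
Var(rm) = Σ(rm − r̄m)² / 6 = 0.7938
β = Cov / Var = 0.9930 / 0.7938 = 1.2509

1.251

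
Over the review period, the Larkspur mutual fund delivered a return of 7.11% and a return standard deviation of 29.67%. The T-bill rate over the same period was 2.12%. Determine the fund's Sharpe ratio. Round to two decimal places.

0.17

Sharpe = (Rp − Rf) / σp = (7.11% − 2.12%) / 29.67% = 4.99% / 29.67% = 0.1682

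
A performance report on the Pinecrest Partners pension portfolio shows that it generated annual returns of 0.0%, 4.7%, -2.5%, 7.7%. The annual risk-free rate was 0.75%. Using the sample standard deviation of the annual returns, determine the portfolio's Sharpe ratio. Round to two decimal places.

Mean return r̄ = 9.90 / 4 = 2.4750%
Σ(r − r̄)² = (0 − 2.4750)² + (4.7 − 2.4750)² + … = 63.1275
σ = √[63.1275 / 3] = 4.5872%
Sharpe = (r̄ − rf) / σ = (2.4750 − 0.75) / 4.5872 = 1.7250 / 4.5872 = 0.3760

0.38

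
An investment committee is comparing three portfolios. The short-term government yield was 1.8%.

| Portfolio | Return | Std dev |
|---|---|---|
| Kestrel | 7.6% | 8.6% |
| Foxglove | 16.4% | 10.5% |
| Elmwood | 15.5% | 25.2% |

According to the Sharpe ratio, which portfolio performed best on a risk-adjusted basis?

Kestrel: Sharpe ratio = (7.6% − 1.8%) / 8.6% = 0.674
Foxglove: Sharpe ratio = (16.4% − 1.8%) / 10.5% = 1.390
Elmwood: Sharpe ratio = (15.5% − 1.8%) / 25.2% = 0.544
Highest: Foxglove (1.390).

Foxglove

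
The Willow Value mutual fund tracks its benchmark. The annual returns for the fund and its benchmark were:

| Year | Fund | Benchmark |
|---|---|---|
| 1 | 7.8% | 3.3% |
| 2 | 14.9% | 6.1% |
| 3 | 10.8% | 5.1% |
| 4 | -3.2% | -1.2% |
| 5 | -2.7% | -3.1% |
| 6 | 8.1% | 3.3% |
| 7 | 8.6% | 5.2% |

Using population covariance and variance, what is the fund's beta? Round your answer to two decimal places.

1.87

r̄p = 6.3286%,  r̄m = 2.6714%
Cov = Σ(rp − r̄p)(rm − r̄m) / 7 = 19.5751
Var(rm) = Σ(rm − r̄m)² / 7 = 10.4478
β = Cov / Var = 19.5751 / 10.4478 = 1.8736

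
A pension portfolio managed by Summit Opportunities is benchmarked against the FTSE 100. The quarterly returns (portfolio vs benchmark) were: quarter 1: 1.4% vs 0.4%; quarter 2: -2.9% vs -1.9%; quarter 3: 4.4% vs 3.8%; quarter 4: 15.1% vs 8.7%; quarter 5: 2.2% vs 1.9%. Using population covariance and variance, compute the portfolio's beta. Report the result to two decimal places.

1.65

r̄p = 4.0400%,  r̄m = 2.5800%
Cov = Σ(rp − r̄p)(rm − r̄m) / 5 = 21.2448
Var(rm) = Σ(rm − r̄m)² / 5 = 12.8456
β = Cov / Var = 21.2448 / 12.8456 = 1.6539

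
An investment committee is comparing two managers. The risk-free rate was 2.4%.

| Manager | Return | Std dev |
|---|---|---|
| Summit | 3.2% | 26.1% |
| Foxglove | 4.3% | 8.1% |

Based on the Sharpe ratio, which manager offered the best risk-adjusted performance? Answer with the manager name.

Foxglove

Summit: Sharpe ratio = (3.2% − 2.4%) / 26.1% = 0.031
Foxglove: Sharpe ratio = (4.3% − 2.4%) / 8.1% = 0.235
Highest: Foxglove (0.235).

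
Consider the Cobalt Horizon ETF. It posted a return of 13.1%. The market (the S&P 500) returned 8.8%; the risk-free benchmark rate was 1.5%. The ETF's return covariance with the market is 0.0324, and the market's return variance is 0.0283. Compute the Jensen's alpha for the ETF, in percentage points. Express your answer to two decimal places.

3.24

β = Cov / Var = 0.0324 / 0.0283 = 1.1449
E[R] = Rf + β(Rm − Rf) = 1.5% + 1.1449 × (8.8% − 1.5%) = 9.8578%
α = Rp − E[R] = 13.1% − 9.8578% = 3.2422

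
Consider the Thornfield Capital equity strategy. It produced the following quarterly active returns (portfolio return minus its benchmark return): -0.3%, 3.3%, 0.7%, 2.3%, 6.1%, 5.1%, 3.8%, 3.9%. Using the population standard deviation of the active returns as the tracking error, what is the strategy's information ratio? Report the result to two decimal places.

μ = (-0.3 + 3.3 + 0.7 + 2.3 + 6.1 + 5.1 + 3.8 + 3.9) / 8 = 24.90 / 8 = 3.1125%
Population σ = √[Σ(r − μ)² / 8] = √[32.1288 / 8] = √4.0161 = 2.0040%
IR = μ / tracking error = 3.1125 / 2.0040 = 1.5531

1.55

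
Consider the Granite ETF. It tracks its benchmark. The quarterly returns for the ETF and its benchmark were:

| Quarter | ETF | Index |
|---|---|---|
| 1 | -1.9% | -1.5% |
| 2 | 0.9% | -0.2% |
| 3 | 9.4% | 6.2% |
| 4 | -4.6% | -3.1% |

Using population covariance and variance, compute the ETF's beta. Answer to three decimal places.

1.482

r̄p = 0.9500%,  r̄m = 0.3500%
Cov = Σ(rp − r̄p)(rm − r̄m) / 4 = 18.4700
Var(rm) = Σ(rm − r̄m)² / 4 = 12.4625
β = Cov / Var = 18.4700 / 12.4625 = 1.4820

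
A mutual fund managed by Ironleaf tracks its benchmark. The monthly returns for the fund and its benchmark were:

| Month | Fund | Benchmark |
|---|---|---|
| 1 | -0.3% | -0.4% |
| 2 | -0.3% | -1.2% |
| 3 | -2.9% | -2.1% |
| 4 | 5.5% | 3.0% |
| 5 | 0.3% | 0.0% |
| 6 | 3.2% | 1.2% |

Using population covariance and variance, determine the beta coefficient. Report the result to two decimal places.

r̄p = 0.9167%,  r̄m = 0.0833%
Cov = Σ(rp − r̄p)(rm − r̄m) / 6 = 4.4086
Var(rm) = Σ(rm − r̄m)² / 6 = 2.7347
β = Cov / Var = 4.4086 / 2.7347 = 1.6121

1.61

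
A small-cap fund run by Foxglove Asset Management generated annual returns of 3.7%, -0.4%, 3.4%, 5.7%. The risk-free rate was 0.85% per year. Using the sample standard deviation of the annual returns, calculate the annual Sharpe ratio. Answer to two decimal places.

r̄ = (3.7 − 0.4 + 3.4 + 5.7) / 4 = 12.40 / 4 = 3.1000%
Σ(r − r̄)² = (3.7 − 3.1000)² + (-0.4 − 3.1000)² + (3.4 − 3.1000)² + … = 19.4600
sample σ = √(19.4600 / 3) = √6.4867 = 2.5469%
Sharpe = (r̄ − rf) / σ = (3.1000 − 0.85) / 2.5469 = 2.2500 / 2.5469 = 0.8834

0.88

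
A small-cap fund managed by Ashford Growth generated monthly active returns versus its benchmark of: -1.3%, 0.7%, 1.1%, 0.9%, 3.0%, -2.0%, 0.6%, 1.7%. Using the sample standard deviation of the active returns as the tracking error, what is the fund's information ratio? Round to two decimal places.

Mean return r̄ = 4.70 / 8 = 0.5875%
Σ(r − r̄)² = (-1.3 − 0.5875)² + (0.7 − 0.5875)² + … = 17.6888
sample σ = √(17.6888 / 7) = √2.5270 = 1.5897%
IR = r̄ / tracking error = 0.5875 / 1.5897 = 0.3696

0.37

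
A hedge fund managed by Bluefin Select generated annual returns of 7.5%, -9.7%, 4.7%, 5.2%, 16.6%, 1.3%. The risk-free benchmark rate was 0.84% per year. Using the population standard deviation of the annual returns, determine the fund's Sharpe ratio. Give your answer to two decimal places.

Mean return r̄ = 25.60 / 6 = 4.2667%
Σ(r − r̄)² = (7.5 − 4.2667)² + (-9.7 − 4.2667)² + (4.7 − 4.2667)² + … = 367.4933
population σ = √(367.4933 / 6) = √61.2489 = 7.8262%
Sharpe = (r̄ − rf) / σ = (4.2667 − 0.84) / 7.8262 = 3.4267 / 7.8262 = 0.4378

0.44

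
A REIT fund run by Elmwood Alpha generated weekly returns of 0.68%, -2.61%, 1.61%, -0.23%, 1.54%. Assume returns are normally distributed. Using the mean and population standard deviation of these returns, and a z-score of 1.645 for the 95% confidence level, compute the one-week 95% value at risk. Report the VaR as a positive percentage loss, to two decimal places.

2.36

r̄ = (0.68 − 2.61 + 1.61 − 0.23 + 1.54) / 5 = 0.1980%
Σ(r − r̄)² = (0.68 − 0.1980)² + (-2.61 − 0.1980)² + (1.61 − 0.1980)² + … = 12.0951
population σ = √(12.0951 / 5) = √2.4190 = 1.5553%
VaR = −(r̄ − z·σ) = −(0.1980 − 1.645 × 1.5553) = −(-2.3605) = 2.3605%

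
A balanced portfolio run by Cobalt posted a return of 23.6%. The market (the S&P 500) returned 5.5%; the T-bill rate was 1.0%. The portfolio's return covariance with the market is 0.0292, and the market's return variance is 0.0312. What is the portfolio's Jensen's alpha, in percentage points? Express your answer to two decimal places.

β = Cov / Var = 0.0292 / 0.0312 = 0.9359
E[R] = Rf + β(Rm − Rf) = 1.0% + 0.9359 × (5.5% − 1.0%) = 5.2116%
α = Rp − E[R] = 23.6% − 5.2116% = 18.3884

18.39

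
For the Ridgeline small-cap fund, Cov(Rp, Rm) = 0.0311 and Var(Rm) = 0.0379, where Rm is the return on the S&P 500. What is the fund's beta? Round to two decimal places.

0.82

β = Cov(Rp, Rm) / Var(Rm) = 0.0311 / 0.0379 = 0.8206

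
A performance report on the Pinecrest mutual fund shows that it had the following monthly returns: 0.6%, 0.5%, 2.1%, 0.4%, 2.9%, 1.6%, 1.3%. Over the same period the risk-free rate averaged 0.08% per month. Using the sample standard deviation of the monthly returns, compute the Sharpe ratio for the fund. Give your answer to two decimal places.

r̄ = (0.6 + 0.5 + 2.1 + 0.4 + 2.9 + 1.6 + 1.3) / 7 = 9.40 / 7 = 1.3429%
Sample σ = √[Σ(r − r̄)² / 6] = √[5.2171 / 6] = √0.8695 = 0.9325%
Sharpe = (r̄ − rf) / σ = (1.3429 − 0.08) / 0.9325 = 1.2629 / 0.9325 = 1.3543

1.35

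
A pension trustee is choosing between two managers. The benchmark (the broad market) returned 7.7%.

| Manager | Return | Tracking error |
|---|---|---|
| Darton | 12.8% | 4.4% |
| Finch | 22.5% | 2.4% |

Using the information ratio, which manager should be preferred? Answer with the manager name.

Darton: IR = (12.8% − 7.7%) / 4.4% = 1.159
Finch: IR = (22.5% − 7.7%) / 2.4% = 6.167
Highest: Finch (6.167).

Finch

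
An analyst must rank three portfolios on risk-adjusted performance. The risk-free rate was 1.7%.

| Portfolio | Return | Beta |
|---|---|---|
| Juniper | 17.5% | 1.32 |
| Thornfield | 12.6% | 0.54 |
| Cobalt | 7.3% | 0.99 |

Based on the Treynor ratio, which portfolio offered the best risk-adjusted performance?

Juniper: Treynor = (17.5% − 1.7%) / 1.32 = 11.970
Thornfield: Treynor = (12.6% − 1.7%) / 0.54 = 20.185
Cobalt: Treynor = (7.3% − 1.7%) / 0.99 = 5.657
Highest: Thornfield (20.185).

Thornfield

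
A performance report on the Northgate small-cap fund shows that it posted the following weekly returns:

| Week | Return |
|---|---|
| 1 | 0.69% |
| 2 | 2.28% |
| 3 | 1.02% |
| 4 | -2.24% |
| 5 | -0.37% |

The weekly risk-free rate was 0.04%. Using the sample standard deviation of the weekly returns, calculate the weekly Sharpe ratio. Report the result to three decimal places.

μ = (0.69 + 2.28 + 1.02 − 2.24 − 0.37) / 5 = 1.380 / 5 = 0.2760%
Σ(r − μ)² = 11.4885; sample σ = √(11.4885/4) = 1.6947%
Sharpe = (μ − rf) / σ = (0.2760 − 0.04) / 1.6947 = 0.2360 / 1.6947 = 0.1393

0.139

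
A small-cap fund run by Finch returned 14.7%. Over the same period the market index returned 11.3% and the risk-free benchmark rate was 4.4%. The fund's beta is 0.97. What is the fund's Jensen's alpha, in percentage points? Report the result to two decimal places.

CAPM expected return = Rf + β(Rm − Rf) = 4.4% + 0.97 × (11.3% − 4.4%) = 4.4 + 0.97 × 6.90 = 11.0930%
Jensen's α = Rp − E[R] = 14.7% − 11.0930% = 3.6070

3.61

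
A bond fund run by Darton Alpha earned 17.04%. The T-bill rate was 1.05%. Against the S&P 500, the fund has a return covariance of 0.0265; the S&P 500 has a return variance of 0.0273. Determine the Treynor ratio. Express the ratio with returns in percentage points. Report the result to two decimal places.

16.47

β = Cov / Var = 0.0265 / 0.0273 = 0.9707
Treynor = (Rp − Rf) / β = (17.04% − 1.05%) / 0.9707 = 15.99 / 0.9707 = 16.4726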